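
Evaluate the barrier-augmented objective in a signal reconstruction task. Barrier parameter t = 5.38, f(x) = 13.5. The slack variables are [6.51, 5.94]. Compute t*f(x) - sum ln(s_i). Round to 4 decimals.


Step 1: Compute log-barrier.
ln values: [1.8733, 1.7817]
phi = -(1.8733 + 1.7817) = -3.655
Step 2: Compute augmented objective.
t*f(x) = 5.38*13.5 = 72.63
Total = 72.63 - 3.655 = 68.975


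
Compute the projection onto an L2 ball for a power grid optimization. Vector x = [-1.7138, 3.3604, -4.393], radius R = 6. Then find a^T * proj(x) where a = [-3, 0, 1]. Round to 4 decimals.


Step 1: Compute ||x|| (intermediates to 6 decimals).
||x|| = sqrt((-1.7138)^2 + 3.3604^2 + (-4.393)^2) = 5.790324
Step 2: Project.
Since ||x|| <= R, proj = x (no scaling needed).
proj(x) = [-1.7138, 3.3604, -4.393]
Step 3: Dot product.
a^T * proj(x) = -3*(-1.7138) + 0*3.3604 + 1*(-4.393) = 0.7484


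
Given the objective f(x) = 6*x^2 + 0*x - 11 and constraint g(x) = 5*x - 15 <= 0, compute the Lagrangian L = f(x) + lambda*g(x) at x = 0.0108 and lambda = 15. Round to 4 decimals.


Step 1: Evaluate f(x).
f(0.0108) = 6*0.0108^2 + 0*0.0108 - 11 = -10.9993
Step 2: Evaluate g(x).
g(0.0108) = 5*0.0108 - 15 = -14.946
Step 3: Compute Lagrangian.
L = -10.9993 + 15*-14.946 = -235.1893


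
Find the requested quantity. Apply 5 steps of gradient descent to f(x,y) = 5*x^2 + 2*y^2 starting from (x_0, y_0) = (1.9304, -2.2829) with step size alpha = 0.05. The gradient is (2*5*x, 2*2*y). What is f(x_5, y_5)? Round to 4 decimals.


Gradient descent on f(x,y) = 5*x^2 + 2*y^2.
Starting point: (1.9304, -2.2829), alpha = 0.05
Step 1: grad_x = 2*5*1.9304 = 19.304, grad_y = 2*2*-2.2829 = -9.1316
  x_1 = 1.9304 - 0.05*19.304 = 0.9652
  y_1 = -2.2829 - 0.05*-9.1316 = -1.8263
Step 2: grad_x = 2*5*0.9652 = 9.652, grad_y = 2*2*-1.8263 = -7.3053
  x_2 = 0.9652 - 0.05*9.652 = 0.4826
  y_2 = -1.8263 - 0.05*-7.3053 = -1.4611
Step 3: grad_x = 2*5*0.4826 = 4.826, grad_y = 2*2*-1.4611 = -5.8442
  x_3 = 0.4826 - 0.05*4.826 = 0.2413
  y_3 = -1.4611 - 0.05*-5.8442 = -1.1688
Step 4: grad_x = 2*5*0.2413 = 2.413, grad_y = 2*2*-1.1688 = -4.6754
  x_4 = 0.2413 - 0.05*2.413 = 0.1207
  y_4 = -1.1688 - 0.05*-4.6754 = -0.9351
Step 5: grad_x = 2*5*0.1207 = 1.2065, grad_y = 2*2*-0.9351 = -3.7403
  x_5 = 0.1207 - 0.05*1.2065 = 0.0603
  y_5 = -0.9351 - 0.05*-3.7403 = -0.7481
f(0.0603, -0.7481) = 5*0.0603^2 + 2*(-0.7481)^2 = 1.1374


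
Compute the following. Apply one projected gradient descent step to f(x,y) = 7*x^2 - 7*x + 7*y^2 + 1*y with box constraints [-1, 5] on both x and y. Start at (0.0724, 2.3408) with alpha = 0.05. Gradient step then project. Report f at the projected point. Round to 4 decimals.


Step 1: Compute gradient at (0.0724, 2.3408).
grad_x = 2*7*0.0724 - 7 = -5.9864
grad_y = 2*7*2.3408 + 1 = 33.7712
Step 2: Gradient step.
x_raw = 0.0724 - 0.05*-5.9864 = 0.3717
y_raw = 2.3408 - 0.05*33.7712 = 0.6522
Step 3: Project onto [-1, 5].
x_proj = clip(0.3717) = 0.3717
y_proj = clip(0.6522) = 0.6522
Step 4: Evaluate f.
f(0.3717, 0.6522) = 1.9953


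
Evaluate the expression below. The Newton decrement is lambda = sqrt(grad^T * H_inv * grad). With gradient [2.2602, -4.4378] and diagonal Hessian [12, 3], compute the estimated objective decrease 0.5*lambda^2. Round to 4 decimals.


Step 1: H is diagonal, so H^(-1) * g = [0.1884, -1.4793].
Step 2: g^T H^(-1) g = sum_i g_i^2 / H_ii
  = (2.2602)^2/12 + (-4.4378)^2/3
  = 0.4257 + 6.5647 = 6.9904
Step 3: Objective decrease = 0.5 * g^T H^(-1) g = 3.4952


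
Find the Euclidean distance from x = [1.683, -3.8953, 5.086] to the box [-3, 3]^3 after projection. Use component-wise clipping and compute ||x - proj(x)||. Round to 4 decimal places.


Project each component onto [-3, 3].
clip(1.683) = 1.683, clip(-3.8953) = -3.0, clip(5.086) = 3.0
Projection = [1.683, -3.0, 3.0]
Squared diffs: [0.0, 0.8016, 4.3514]
Distance = sqrt(5.153) = 2.27


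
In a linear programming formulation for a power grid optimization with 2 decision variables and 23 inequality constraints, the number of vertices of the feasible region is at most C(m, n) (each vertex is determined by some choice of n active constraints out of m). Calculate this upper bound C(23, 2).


Each vertex corresponds to some choice of n active constraints out of m, so the number of vertices is at most C(m, n) = m! / (n!(m-n)!).
m = 23, n = 2
Numerator: 23 * 22
Denominator: 2! = 2
C(23, 2) = 253


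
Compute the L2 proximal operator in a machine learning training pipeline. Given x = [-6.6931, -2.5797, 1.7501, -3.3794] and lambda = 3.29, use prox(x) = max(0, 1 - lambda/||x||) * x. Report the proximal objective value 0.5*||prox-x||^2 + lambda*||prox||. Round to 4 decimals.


Step 1: Compute ||x||.
||x|| = 8.1201
Step 2: Compute scaling factor.
scale = max(0, 1 - 3.29/8.1201) = 0.5948
Step 3: prox(x) = [-3.9813, -1.5345, 1.041, -2.0102]
||prox(x)|| = 4.8301
Step 4: Proximal objective.
0.5*||prox-x||^2 = 5.4121
lambda*||prox|| = 15.891
Total = 21.303


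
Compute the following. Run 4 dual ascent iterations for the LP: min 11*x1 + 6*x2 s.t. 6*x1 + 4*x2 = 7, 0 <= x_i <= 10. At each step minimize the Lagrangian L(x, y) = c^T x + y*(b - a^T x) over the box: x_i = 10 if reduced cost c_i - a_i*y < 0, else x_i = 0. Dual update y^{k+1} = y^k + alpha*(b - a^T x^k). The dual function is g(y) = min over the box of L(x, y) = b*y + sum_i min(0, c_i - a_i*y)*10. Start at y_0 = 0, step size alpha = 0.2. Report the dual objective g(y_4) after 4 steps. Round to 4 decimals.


Dual ascent for LP: min 11*x1 + 6*x2, 6*x1 + 4*x2 = 7, 0 <= x_i <= 10
Step 1: y^k = 0.0, reduced costs: (11.0, 6.0)
  x^k = (0.0, 0.0), subgradient = b - a^T x = 7.0
  y^{k+1} = 0.0 + 0.2*7.0 = 1.4
Step 2: y^k = 1.4, reduced costs: (2.6, 0.4)
  x^k = (0.0, 0.0), subgradient = b - a^T x = 7.0
  y^{k+1} = 1.4 + 0.2*7.0 = 2.8
Step 3: y^k = 2.8, reduced costs: (-5.8, -5.2)
  x^k = (10.0, 10.0), subgradient = b - a^T x = -93.0
  y^{k+1} = 2.8 + 0.2*-93.0 = -15.8
Step 4: y^k = -15.8, reduced costs: (105.8, 69.2)
  x^k = (0.0, 0.0), subgradient = b - a^T x = 7.0
  y^{k+1} = -15.8 + 0.2*7.0 = -14.4
Dual objective at y_4 = -14.4: reduced costs (97.4, 63.6), box minimizer x = (0.0, 0.0)
g(y_4) = b*y + (c1 - a1*y)*x1 + (c2 - a2*y)*x2 = 7*(-14.4) + 97.4*0.0 + 63.6*0.0 = -100.8 + 0.0 + 0.0 = -100.8


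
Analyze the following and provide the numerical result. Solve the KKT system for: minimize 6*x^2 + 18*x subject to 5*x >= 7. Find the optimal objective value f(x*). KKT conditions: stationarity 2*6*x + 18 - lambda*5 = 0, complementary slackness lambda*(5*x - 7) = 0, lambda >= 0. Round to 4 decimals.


Step 1: Try lambda = 0 (constraint inactive).
x_unc = -18/(2*6) = -1.5
Check: 5*-1.5 = -7.5 < 7 -- violated!
Step 2: Constraint must be active: 5*x = 7
x* = 7/5 = 1.4
lambda = (2*6*1.4 + 18)/5 = 6.96
Step 3: Compute optimal value.
f(x*) = 6*1.4^2 + 18*1.4 = 36.96


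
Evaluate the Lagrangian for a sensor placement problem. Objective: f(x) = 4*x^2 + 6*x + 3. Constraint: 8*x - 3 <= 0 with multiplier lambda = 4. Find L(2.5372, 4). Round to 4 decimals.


Step 1: Evaluate f(x).
f(2.5372) = 4*2.5372^2 + 6*2.5372 + 3 = 43.9727
Step 2: Evaluate g(x).
g(2.5372) = 8*2.5372 - 3 = 17.2976
Step 3: Compute Lagrangian.
L = 43.9727 + 4*17.2976 = 113.1631


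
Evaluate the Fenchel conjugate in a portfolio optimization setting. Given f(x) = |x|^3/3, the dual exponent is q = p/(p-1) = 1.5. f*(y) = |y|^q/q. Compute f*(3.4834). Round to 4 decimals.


The conjugate exponent q satisfies 1/p + 1/q = 1.
p = 3, so q = 3/(3 - 1) = 1.5
|y|^q = 3.4834^1.5 = 6.5014
f*(3.4834) = 6.5014 / 1.5 = 4.3342


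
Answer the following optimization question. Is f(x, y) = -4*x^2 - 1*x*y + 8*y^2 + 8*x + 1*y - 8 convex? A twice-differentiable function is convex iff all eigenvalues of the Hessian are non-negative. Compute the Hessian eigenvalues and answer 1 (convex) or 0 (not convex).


The Hessian of f(x,y) = -4*x^2 - 1*x*y + 8*y^2 + 8*x + 1*y - 8 is:
H = [[-8, -1], [-1, 16]]
Trace = -8 + 16 = 8
Determinant = -8*16 - (-1)^2 = -129
Discriminant = (8)^2 - 4*-129 = 580.0
Eigenvalues: lambda_1 = -8.0416, lambda_2 = 16.0416
The function is not convex.

0


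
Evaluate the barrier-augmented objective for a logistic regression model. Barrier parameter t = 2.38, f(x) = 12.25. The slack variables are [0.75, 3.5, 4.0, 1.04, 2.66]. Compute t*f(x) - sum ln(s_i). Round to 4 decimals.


Step 1: Compute log-barrier.
ln values: [-0.2877, 1.2528, 1.3863, 0.0392, 0.9783]
phi = -(-0.2877 + 1.2528 + 1.3863 + 0.0392 + 0.9783) = -3.3689
Step 2: Compute augmented objective.
t*f(x) = 2.38*12.25 = 29.155
Total = 29.155 - 3.3689 = 25.7861


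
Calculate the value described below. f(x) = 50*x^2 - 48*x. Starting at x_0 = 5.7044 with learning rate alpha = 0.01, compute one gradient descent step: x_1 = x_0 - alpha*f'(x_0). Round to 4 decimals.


We compute the gradient at x_0 and apply the update.
f'(x) = 100*x - 48
f'(5.7044) = 100*5.7044 - 48 = 522.44
x_1 = 5.7044 - 0.01*522.44 = 0.48


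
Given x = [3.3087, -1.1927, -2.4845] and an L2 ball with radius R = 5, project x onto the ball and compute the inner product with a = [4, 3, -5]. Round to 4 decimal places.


Step 1: Compute ||x|| (intermediates to 6 decimals).
||x|| = sqrt(3.3087^2 + (-1.1927)^2 + (-2.4845)^2) = 4.306132
Step 2: Project.
Since ||x|| <= R, proj = x (no scaling needed).
proj(x) = [3.3087, -1.1927, -2.4845]
Step 3: Dot product.
a^T * proj(x) = 4*3.3087 + 3*(-1.1927) - 5*(-2.4845) = 22.0792


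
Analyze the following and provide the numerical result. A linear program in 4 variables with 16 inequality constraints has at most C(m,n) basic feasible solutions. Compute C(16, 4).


Each vertex corresponds to some choice of n active constraints out of m, so the number of vertices is at most C(m, n) = m! / (n!(m-n)!).
m = 16, n = 4
Numerator: 16 * 15 * 14 * 13
Denominator: 4! = 24
C(16, 4) = 1820


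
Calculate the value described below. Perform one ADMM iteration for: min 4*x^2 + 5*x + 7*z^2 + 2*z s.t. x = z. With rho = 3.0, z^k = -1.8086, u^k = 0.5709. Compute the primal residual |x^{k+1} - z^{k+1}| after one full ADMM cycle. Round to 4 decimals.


ADMM iteration with rho = 3.0, z^k = -1.8086, u^k = 0.5709
Step 1: x-update.
Minimize 4*x^2 + 5*x + (3.0/2)*(x + 1.8086 + 0.5709)^2
FOC: (2*4 + 3.0)*x = -5 + 3.0*(-1.8086 - 0.5709)
x^{k+1} = -1.1035
Step 2: z-update.
Minimize 7*z^2 + 2*z + (3.0/2)*(-1.1035 - z + 0.5709)^2
FOC: (2*7 + 3.0)*z = -2 + 3.0*(-1.1035 + 0.5709)
z^{k+1} = -0.2116
Step 3: u-update.
u^{k+1} = 0.5709 - 1.1035 + 0.2116 = -0.321
Step 4: Primal residual = |-1.1035 + 0.2116| = 0.8919


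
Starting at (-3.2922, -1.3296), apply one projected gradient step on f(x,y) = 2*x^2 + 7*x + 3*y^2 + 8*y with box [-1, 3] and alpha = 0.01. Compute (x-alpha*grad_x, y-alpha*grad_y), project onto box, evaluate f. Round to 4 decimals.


Step 1: Compute gradient at (-3.2922, -1.3296).
grad_x = 2*2*-3.2922 + 7 = -6.1688
grad_y = 2*3*-1.3296 + 8 = 0.0224
Step 2: Gradient step.
x_raw = -3.2922 - 0.01*-6.1688 = -3.2305
y_raw = -1.3296 - 0.01*0.0224 = -1.3298
Step 3: Project onto [-1, 3].
x_proj = clip(-3.2305) = -1.0
y_proj = clip(-1.3298) = -1.0
Step 4: Evaluate f.
f(-1.0, -1.0) = -10.0


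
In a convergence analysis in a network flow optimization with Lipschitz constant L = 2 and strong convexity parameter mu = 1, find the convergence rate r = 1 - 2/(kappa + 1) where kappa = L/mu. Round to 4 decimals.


Step 1: Compute the condition number.
kappa = L/mu = 2/1 = 2.0
Step 2: Compute the convergence rate.
r = 1 - 2/(kappa + 1) = 1 - 2*mu/(L + mu) = (L - mu)/(L + mu) = 1/3 = 0.3333


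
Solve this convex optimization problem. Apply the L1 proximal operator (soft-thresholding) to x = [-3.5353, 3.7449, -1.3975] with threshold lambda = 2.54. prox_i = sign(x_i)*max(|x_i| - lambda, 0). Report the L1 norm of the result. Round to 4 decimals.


Soft-thresholding with lambda = 2.54:
prox(-3.5353) = sign(-3.5353)*max(|-3.5353| - 2.54, 0) = -0.9953
prox(3.7449) = sign(3.7449)*max(|3.7449| - 2.54, 0) = 1.2049
prox(-1.3975) = sign(-1.3975)*max(|-1.3975| - 2.54, 0) = 0.0
prox(x) = [-0.9953, 1.2049, 0.0]
||prox(x)||_1 = 0.9953 + 1.2049 + 0.0 = 2.2002


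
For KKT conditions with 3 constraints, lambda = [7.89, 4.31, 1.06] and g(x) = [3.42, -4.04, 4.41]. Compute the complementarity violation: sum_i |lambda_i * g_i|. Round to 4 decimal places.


KKT complementary slackness check:
lambda_1 * g_1 = 7.89 * 3.42 = 26.9838
lambda_2 * g_2 = 4.31 * -4.04 = -17.4124
lambda_3 * g_3 = 1.06 * 4.41 = 4.6746
Total violation = 26.9838 + 17.4124 + 4.6746 = 49.0708


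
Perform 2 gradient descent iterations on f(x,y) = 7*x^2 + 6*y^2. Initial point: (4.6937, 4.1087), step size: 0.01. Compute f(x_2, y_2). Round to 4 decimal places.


Gradient descent on f(x,y) = 7*x^2 + 6*y^2.
Starting point: (4.6937, 4.1087), alpha = 0.01
Step 1: grad_x = 2*7*4.6937 = 65.7118, grad_y = 2*6*4.1087 = 49.3044
  x_1 = 4.6937 - 0.01*65.7118 = 4.0366
  y_1 = 4.1087 - 0.01*49.3044 = 3.6157
Step 2: grad_x = 2*7*4.0366 = 56.5121, grad_y = 2*6*3.6157 = 43.3879
  x_2 = 4.0366 - 0.01*56.5121 = 3.4715
  y_2 = 3.6157 - 0.01*43.3879 = 3.1818
f(3.4715, 3.1818) = 7*3.4715^2 + 6*3.1818^2 = 145.0995


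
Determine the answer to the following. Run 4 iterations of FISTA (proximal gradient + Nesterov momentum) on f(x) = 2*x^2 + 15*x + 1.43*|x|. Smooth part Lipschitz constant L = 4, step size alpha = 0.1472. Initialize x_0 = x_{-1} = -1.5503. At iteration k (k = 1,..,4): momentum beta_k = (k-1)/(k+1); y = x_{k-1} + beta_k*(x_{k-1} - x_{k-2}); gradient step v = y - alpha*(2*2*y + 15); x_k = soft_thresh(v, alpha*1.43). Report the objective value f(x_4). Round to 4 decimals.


FISTA on f(x) = 2*x^2 + 15*x + 1.43*|x|
L = 4, alpha = 0.1472
Iteration 1: beta = 0.0, y = -1.5503 + 0.0*(-1.5503 + 1.5503) = -1.5503
  grad(y) = 8.7988, v = y - alpha*grad = -2.8455
  prox(v) = soft_thresh(-2.8455, 0.2105) = -2.635
Iteration 2: beta = 0.3333, y = -2.635 + 0.3333*(-2.635 + 1.5503) = -2.9965
  grad(y) = 3.0138, v = y - alpha*grad = -3.4402
  prox(v) = soft_thresh(-3.4402, 0.2105) = -3.2297
Iteration 3: beta = 0.5, y = -3.2297 + 0.5*(-3.2297 + 2.635) = -3.527
  grad(y) = 0.8919, v = y - alpha*grad = -3.6583
  prox(v) = soft_thresh(-3.6583, 0.2105) = -3.4478
Iteration 4: beta = 0.6, y = -3.4478 + 0.6*(-3.4478 + 3.2297) = -3.5787
  grad(y) = 0.6852, v = y - alpha*grad = -3.6796
  prox(v) = soft_thresh(-3.6796, 0.2105) = -3.4691
f(x_4) = 2*(-3.4691)^2 + 15*(-3.4691) + 1.43*|-3.4691| = -23.0064


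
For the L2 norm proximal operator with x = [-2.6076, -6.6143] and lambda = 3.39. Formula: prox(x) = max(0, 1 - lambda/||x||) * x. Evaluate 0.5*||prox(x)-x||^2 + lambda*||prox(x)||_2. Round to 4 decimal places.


Step 1: Compute ||x||.
||x|| = 7.1097
Step 2: Compute scaling factor.
scale = max(0, 1 - 3.39/7.1097) = 0.5232
Step 3: prox(x) = [-1.3643, -3.4605]
||prox(x)|| = 3.7197
Step 4: Proximal objective.
0.5*||prox-x||^2 = 5.7461
lambda*||prox|| = 12.6098
Total = 18.356


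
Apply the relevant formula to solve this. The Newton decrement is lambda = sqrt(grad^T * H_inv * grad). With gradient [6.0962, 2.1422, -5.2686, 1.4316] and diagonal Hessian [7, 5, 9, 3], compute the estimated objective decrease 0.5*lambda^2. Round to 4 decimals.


Step 1: H is diagonal, so H^(-1) * g = [0.8709, 0.4284, -0.5854, 0.4772].
Step 2: g^T H^(-1) g = sum_i g_i^2 / H_ii
  = (6.0962)^2/7 + (2.1422)^2/5 + (-5.2686)^2/9 + (1.4316)^2/3
  = 5.3091 + 0.9178 + 3.0842 + 0.6832 = 9.9943
Step 3: Objective decrease = 0.5 * g^T H^(-1) g = 4.9971


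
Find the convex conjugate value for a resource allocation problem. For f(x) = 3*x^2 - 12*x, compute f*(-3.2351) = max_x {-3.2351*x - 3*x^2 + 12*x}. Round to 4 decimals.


f*(y) = sup_x {y*x - a*x^2 - b*x} = sup_x {(y-b)*x - a*x^2}
FOC: (y - b) - 2a*x = 0 => x* = (y - b)/(2a)
x* = (-3.2351 + 12)/(2*3) = 1.4608
f*(-3.2351) = (y-b)^2/(4a) = (-3.2351 + 12)^2/(4*3)
= 76.8235/12 = 6.402


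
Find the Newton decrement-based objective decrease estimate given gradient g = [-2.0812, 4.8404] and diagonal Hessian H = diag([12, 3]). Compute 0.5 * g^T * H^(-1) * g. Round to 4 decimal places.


Step 1: H is diagonal, so H^(-1) * g = [-0.1734, 1.6135].
Step 2: g^T H^(-1) g = sum_i g_i^2 / H_ii
  = (-2.0812)^2/12 + (4.8404)^2/3
  = 0.3609 + 7.8098 = 8.1708
Step 3: Objective decrease = 0.5 * g^T H^(-1) g = 4.0854


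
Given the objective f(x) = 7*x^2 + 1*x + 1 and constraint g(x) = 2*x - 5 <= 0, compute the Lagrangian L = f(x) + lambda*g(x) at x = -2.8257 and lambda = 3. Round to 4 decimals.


Step 1: Evaluate f(x).
f(-2.8257) = 7*(-2.8257)^2 + 1*(-2.8257) + 1 = 54.0664
Step 2: Evaluate g(x).
g(-2.8257) = 2*-2.8257 - 5 = -10.6514
Step 3: Compute Lagrangian.
L = 54.0664 + 3*-10.6514 = 22.1122


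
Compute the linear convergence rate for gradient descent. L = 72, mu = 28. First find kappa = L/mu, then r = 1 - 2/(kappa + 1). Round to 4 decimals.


Step 1: Compute the condition number.
kappa = L/mu = 72/28 = 2.5714
Step 2: Compute the convergence rate.
r = 1 - 2/(kappa + 1) = 1 - 2*mu/(L + mu) = (L - mu)/(L + mu) = 44/100 = 0.44


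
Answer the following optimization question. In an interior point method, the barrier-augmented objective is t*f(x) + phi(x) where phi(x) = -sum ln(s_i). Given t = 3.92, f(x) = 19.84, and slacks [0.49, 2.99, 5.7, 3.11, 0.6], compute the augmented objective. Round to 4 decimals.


Step 1: Compute log-barrier.
ln values: [-0.7133, 1.0953, 1.7405, 1.1346, -0.5108]
phi = -(-0.7133 + 1.0953 + 1.7405 + 1.1346 - 0.5108) = -2.7462
Step 2: Compute augmented objective.
t*f(x) = 3.92*19.84 = 77.7728
Total = 77.7728 - 2.7462 = 75.0266


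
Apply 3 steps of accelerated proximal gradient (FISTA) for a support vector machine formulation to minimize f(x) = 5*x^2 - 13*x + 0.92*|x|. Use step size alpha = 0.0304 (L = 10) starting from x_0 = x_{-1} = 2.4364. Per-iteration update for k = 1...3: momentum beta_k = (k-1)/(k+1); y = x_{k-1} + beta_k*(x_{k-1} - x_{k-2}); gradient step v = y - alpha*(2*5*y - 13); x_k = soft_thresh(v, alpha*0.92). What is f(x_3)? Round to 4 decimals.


FISTA on f(x) = 5*x^2 - 13*x + 0.92*|x|
L = 10, alpha = 0.0304
Iteration 1: beta = 0.0, y = 2.4364 + 0.0*(2.4364 - 2.4364) = 2.4364
  grad(y) = 11.364, v = y - alpha*grad = 2.0909
  prox(v) = soft_thresh(2.0909, 0.028) = 2.063
Iteration 2: beta = 0.3333, y = 2.063 + 0.3333*(2.063 - 2.4364) = 1.9385
  grad(y) = 6.3849, v = y - alpha*grad = 1.7444
  prox(v) = soft_thresh(1.7444, 0.028) = 1.7164
Iteration 3: beta = 0.5, y = 1.7164 + 0.5*(1.7164 - 2.063) = 1.5431
  grad(y) = 2.4315, v = y - alpha*grad = 1.4692
  prox(v) = soft_thresh(1.4692, 0.028) = 1.4413
f(x_3) = 5*1.4413^2 - 13*1.4413 + 0.92*|1.4413| = -7.0243


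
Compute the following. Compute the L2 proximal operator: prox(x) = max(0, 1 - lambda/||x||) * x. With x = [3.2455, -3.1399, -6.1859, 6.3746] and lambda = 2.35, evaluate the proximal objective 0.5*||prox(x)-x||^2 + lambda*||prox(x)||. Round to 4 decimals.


Step 1: Compute ||x||.
||x|| = 9.9646
Step 2: Compute scaling factor.
scale = max(0, 1 - 2.35/9.9646) = 0.7642
Step 3: prox(x) = [2.4801, -2.3994, -4.727, 4.8712]
||prox(x)|| = 7.6146
Step 4: Proximal objective.
0.5*||prox-x||^2 = 2.7613
lambda*||prox|| = 17.8943
Total = 20.6555


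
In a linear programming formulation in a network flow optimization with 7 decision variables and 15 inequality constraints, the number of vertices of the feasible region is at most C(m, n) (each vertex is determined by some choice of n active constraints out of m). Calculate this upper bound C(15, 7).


Each vertex corresponds to some choice of n active constraints out of m, so the number of vertices is at most C(m, n) = m! / (n!(m-n)!).
m = 15, n = 7
Numerator: 15 * 14 * 13 * 12 * 11 * 10 * 9
Denominator: 7! = 5040
C(15, 7) = 6435


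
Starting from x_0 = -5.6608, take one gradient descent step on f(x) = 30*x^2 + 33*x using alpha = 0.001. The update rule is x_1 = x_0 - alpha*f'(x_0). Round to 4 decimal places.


We compute the gradient at x_0 and apply the update.
f'(x) = 60*x + 33
f'(-5.6608) = 60*-5.6608 + 33 = -306.648
x_1 = -5.6608 - 0.001*-306.648 = -5.3542


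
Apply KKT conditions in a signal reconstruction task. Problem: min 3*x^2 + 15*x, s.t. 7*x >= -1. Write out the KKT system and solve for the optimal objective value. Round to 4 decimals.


Step 1: Try lambda = 0 (constraint inactive).
x_unc = -15/(2*3) = -2.5
Check: 7*-2.5 = -17.5 < -1 -- violated!
Step 2: Constraint must be active: 7*x = -1
x* = -1/7 = -0.1429 (rounded; the exact value -1/7 is used below)
lambda = (2*3*(-1/7) + 15)/7 = 2.0204
Step 3: Compute optimal value.
f(x*) = 3*(-1/7)^2 + 15*(-1/7) = -2.0816


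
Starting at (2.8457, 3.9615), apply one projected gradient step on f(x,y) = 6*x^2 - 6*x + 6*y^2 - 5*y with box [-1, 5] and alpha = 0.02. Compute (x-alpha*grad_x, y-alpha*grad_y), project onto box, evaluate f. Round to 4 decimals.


Step 1: Compute gradient at (2.8457, 3.9615).
grad_x = 2*6*2.8457 - 6 = 28.1484
grad_y = 2*6*3.9615 - 5 = 42.538
Step 2: Gradient step.
x_raw = 2.8457 - 0.02*28.1484 = 2.2827
y_raw = 3.9615 - 0.02*42.538 = 3.1107
Step 3: Project onto [-1, 5].
x_proj = clip(2.2827) = 2.2827
y_proj = clip(3.1107) = 3.1107
Step 4: Evaluate f.
f(2.2827, 3.1107) = 60.0753


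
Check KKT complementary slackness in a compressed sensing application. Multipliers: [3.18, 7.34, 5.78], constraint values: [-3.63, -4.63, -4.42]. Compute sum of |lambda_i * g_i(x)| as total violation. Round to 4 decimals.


KKT complementary slackness check:
lambda_1 * g_1 = 3.18 * -3.63 = -11.5434
lambda_2 * g_2 = 7.34 * -4.63 = -33.9842
lambda_3 * g_3 = 5.78 * -4.42 = -25.5476
Total violation = 11.5434 + 33.9842 + 25.5476 = 71.0752


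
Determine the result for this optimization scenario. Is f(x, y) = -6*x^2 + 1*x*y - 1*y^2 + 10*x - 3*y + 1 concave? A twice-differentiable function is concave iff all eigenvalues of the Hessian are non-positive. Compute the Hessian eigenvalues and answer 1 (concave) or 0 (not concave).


The Hessian of f(x,y) = -6*x^2 + 1*x*y - 1*y^2 + 10*x - 3*y + 1 is:
H = [[-12, 1], [1, -2]]
Trace = -12 - 2 = -14
Determinant = -12*-2 - (1)^2 = 23
Discriminant = (-14)^2 - 4*23 = 104.0
Eigenvalues: lambda_1 = -12.099, lambda_2 = -1.901
The function is concave.

1


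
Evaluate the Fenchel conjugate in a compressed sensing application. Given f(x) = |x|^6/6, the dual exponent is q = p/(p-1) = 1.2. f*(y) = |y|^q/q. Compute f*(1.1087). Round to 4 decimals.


The conjugate exponent q satisfies 1/p + 1/q = 1.
p = 6, so q = 6/(6 - 1) = 1.2
|y|^q = 1.1087^1.2 = 1.1318
f*(1.1087) = 1.1318 / 1.2 = 0.9432


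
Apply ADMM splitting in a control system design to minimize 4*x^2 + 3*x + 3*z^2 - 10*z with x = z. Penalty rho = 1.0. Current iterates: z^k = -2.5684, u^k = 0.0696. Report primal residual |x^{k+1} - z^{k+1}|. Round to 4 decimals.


ADMM iteration with rho = 1.0, z^k = -2.5684, u^k = 0.0696
Step 1: x-update.
Minimize 4*x^2 + 3*x + (1.0/2)*(x + 2.5684 + 0.0696)^2
FOC: (2*4 + 1.0)*x = -3 + 1.0*(-2.5684 - 0.0696)
x^{k+1} = -0.6264
Step 2: z-update.
Minimize 3*z^2 - 10*z + (1.0/2)*(-0.6264 - z + 0.0696)^2
FOC: (2*3 + 1.0)*z = 10 + 1.0*(-0.6264 + 0.0696)
z^{k+1} = 1.349
Step 3: u-update.
u^{k+1} = 0.0696 - 0.6264 - 1.349 = -1.9059
Step 4: Primal residual = |-0.6264 - 1.349| = 1.9755


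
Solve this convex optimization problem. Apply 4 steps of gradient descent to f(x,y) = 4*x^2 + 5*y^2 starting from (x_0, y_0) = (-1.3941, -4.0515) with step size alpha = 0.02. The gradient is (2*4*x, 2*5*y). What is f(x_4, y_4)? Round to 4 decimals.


Gradient descent on f(x,y) = 4*x^2 + 5*y^2.
Starting point: (-1.3941, -4.0515), alpha = 0.02
Step 1: grad_x = 2*4*-1.3941 = -11.1528, grad_y = 2*5*-4.0515 = -40.515
  x_1 = -1.3941 - 0.02*-11.1528 = -1.171
  y_1 = -4.0515 - 0.02*-40.515 = -3.2412
Step 2: grad_x = 2*4*-1.171 = -9.3684, grad_y = 2*5*-3.2412 = -32.412
  x_2 = -1.171 - 0.02*-9.3684 = -0.9837
  y_2 = -3.2412 - 0.02*-32.412 = -2.593
Step 3: grad_x = 2*4*-0.9837 = -7.8694, grad_y = 2*5*-2.593 = -25.9296
  x_3 = -0.9837 - 0.02*-7.8694 = -0.8263
  y_3 = -2.593 - 0.02*-25.9296 = -2.0744
Step 4: grad_x = 2*4*-0.8263 = -6.6103, grad_y = 2*5*-2.0744 = -20.7437
  x_4 = -0.8263 - 0.02*-6.6103 = -0.6941
  y_4 = -2.0744 - 0.02*-20.7437 = -1.6595
f(-0.6941, -1.6595) = 4*(-0.6941)^2 + 5*(-1.6595)^2 = 15.6966


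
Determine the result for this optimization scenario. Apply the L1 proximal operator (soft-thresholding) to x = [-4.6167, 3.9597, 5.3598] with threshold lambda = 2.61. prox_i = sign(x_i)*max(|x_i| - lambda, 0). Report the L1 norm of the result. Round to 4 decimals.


Soft-thresholding with lambda = 2.61:
prox(-4.6167) = sign(-4.6167)*max(|-4.6167| - 2.61, 0) = -2.0067
prox(3.9597) = sign(3.9597)*max(|3.9597| - 2.61, 0) = 1.3497
prox(5.3598) = sign(5.3598)*max(|5.3598| - 2.61, 0) = 2.7498
prox(x) = [-2.0067, 1.3497, 2.7498]
||prox(x)||_1 = 2.0067 + 1.3497 + 2.7498 = 6.1062


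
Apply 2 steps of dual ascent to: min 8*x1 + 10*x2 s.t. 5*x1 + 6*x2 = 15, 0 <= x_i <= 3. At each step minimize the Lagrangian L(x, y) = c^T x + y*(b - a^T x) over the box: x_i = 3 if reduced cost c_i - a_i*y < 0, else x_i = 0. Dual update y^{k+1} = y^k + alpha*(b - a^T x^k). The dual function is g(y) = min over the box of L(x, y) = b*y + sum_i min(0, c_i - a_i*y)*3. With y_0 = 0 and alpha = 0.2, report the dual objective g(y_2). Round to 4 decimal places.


Dual ascent for LP: min 8*x1 + 10*x2, 5*x1 + 6*x2 = 15, 0 <= x_i <= 3
Step 1: y^k = 0.0, reduced costs: (8.0, 10.0)
  x^k = (0.0, 0.0), subgradient = b - a^T x = 15.0
  y^{k+1} = 0.0 + 0.2*15.0 = 3.0
Step 2: y^k = 3.0, reduced costs: (-7.0, -8.0)
  x^k = (3.0, 3.0), subgradient = b - a^T x = -18.0
  y^{k+1} = 3.0 + 0.2*-18.0 = -0.6
Dual objective at y_2 = -0.6: reduced costs (11.0, 13.6), box minimizer x = (0.0, 0.0)
g(y_2) = b*y + (c1 - a1*y)*x1 + (c2 - a2*y)*x2 = 15*(-0.6) + 11.0*0.0 + 13.6*0.0 = -9.0 + 0.0 + 0.0 = -9.0


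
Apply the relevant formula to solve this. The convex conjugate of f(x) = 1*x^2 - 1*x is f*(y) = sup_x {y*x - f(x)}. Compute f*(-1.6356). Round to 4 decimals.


f*(y) = sup_x {y*x - a*x^2 - b*x} = sup_x {(y-b)*x - a*x^2}
FOC: (y - b) - 2a*x = 0 => x* = (y - b)/(2a)
x* = (-1.6356 + 1)/(2*1) = -0.3178
f*(-1.6356) = (y-b)^2/(4a) = (-1.6356 + 1)^2/(4*1)
= 0.404/4 = 0.101


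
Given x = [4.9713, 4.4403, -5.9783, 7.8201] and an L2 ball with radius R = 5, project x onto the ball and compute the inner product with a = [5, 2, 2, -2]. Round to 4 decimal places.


Step 1: Compute ||x|| (intermediates to 6 decimals).
||x|| = sqrt(4.9713^2 + 4.4403^2 + (-5.9783)^2 + 7.8201^2) = 11.887982
Step 2: Project.
Since ||x|| > R, scale = R/||x|| = 5/11.887982 = 0.420593, proj(x) = scale * x
proj(x) = [2.090894, 1.867559, -2.514431, 3.289079]
Step 3: Dot product.
a^T * proj(x) = 5*2.090894 + 2*1.867559 + 2*(-2.514431) - 2*3.289079 = 2.5826


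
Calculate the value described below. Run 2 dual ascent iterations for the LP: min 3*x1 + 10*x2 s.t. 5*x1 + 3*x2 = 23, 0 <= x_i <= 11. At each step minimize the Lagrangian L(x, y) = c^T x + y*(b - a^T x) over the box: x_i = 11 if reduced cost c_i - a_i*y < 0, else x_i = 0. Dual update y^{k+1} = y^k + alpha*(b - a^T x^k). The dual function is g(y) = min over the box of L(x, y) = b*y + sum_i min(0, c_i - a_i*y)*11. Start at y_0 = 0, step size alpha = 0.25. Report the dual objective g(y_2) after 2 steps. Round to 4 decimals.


Dual ascent for LP: min 3*x1 + 10*x2, 5*x1 + 3*x2 = 23, 0 <= x_i <= 11
Step 1: y^k = 0.0, reduced costs: (3.0, 10.0)
  x^k = (0.0, 0.0), subgradient = b - a^T x = 23.0
  y^{k+1} = 0.0 + 0.25*23.0 = 5.75
Step 2: y^k = 5.75, reduced costs: (-25.75, -7.25)
  x^k = (11.0, 11.0), subgradient = b - a^T x = -65.0
  y^{k+1} = 5.75 + 0.25*-65.0 = -10.5
Dual objective at y_2 = -10.5: reduced costs (55.5, 41.5), box minimizer x = (0.0, 0.0)
g(y_2) = b*y + (c1 - a1*y)*x1 + (c2 - a2*y)*x2 = 23*(-10.5) + 55.5*0.0 + 41.5*0.0 = -241.5 + 0.0 + 0.0 = -241.5


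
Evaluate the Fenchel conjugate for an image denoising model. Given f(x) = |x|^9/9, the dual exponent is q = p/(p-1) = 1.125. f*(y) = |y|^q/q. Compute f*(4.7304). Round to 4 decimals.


The conjugate exponent q satisfies 1/p + 1/q = 1.
p = 9, so q = 9/(9 - 1) = 1.125
|y|^q = 4.7304^1.125 = 5.7446
f*(4.7304) = 5.7446 / 1.125 = 5.1063


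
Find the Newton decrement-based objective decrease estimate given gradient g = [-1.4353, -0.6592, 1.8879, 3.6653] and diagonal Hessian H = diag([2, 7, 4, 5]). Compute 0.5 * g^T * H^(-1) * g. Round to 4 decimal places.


Step 1: H is diagonal, so H^(-1) * g = [-0.7177, -0.0942, 0.472, 0.7331].
Step 2: g^T H^(-1) g = sum_i g_i^2 / H_ii
  = (-1.4353)^2/2 + (-0.6592)^2/7 + (1.8879)^2/4 + (3.6653)^2/5
  = 1.03 + 0.0621 + 0.891 + 2.6869 = 4.67
Step 3: Objective decrease = 0.5 * g^T H^(-1) g = 2.335


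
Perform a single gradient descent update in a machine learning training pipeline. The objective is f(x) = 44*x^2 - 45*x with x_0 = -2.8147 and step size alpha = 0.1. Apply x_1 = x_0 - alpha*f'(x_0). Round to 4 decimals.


We compute the gradient at x_0 and apply the update.
f'(x) = 88*x - 45
f'(-2.8147) = 88*-2.8147 - 45 = -292.6936
x_1 = -2.8147 - 0.1*-292.6936 = 26.4547


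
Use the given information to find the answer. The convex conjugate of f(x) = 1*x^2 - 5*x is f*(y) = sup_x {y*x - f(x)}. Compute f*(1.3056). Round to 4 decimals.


f*(y) = sup_x {y*x - a*x^2 - b*x} = sup_x {(y-b)*x - a*x^2}
FOC: (y - b) - 2a*x = 0 => x* = (y - b)/(2a)
x* = (1.3056 + 5)/(2*1) = 3.1528
f*(1.3056) = (y-b)^2/(4a) = (1.3056 + 5)^2/(4*1)
= 39.7606/4 = 9.9401


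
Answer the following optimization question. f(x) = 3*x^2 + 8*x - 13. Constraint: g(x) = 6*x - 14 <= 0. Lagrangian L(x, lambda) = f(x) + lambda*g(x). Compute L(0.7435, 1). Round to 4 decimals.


Step 1: Evaluate f(x).
f(0.7435) = 3*0.7435^2 + 8*0.7435 - 13 = -5.3936
Step 2: Evaluate g(x).
g(0.7435) = 6*0.7435 - 14 = -9.539
Step 3: Compute Lagrangian.
L = -5.3936 + 1*-9.539 = -14.9326


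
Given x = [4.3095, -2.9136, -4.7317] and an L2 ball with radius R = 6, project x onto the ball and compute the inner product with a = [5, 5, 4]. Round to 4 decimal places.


Step 1: Compute ||x|| (intermediates to 6 decimals).
||x|| = sqrt(4.3095^2 + (-2.9136)^2 + (-4.7317)^2) = 7.032058
Step 2: Project.
Since ||x|| > R, scale = R/||x|| = 6/7.032058 = 0.853235, proj(x) = scale * x
proj(x) = [3.677016, -2.485985, -4.037252]
Step 3: Dot product.
a^T * proj(x) = 5*3.677016 + 5*(-2.485985) + 4*(-4.037252) = -10.1939


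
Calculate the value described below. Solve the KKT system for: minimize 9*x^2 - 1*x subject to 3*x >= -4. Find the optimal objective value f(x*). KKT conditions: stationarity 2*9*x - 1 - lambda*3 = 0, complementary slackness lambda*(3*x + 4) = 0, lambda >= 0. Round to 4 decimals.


Step 1: Try lambda = 0 (constraint inactive).
Stationarity: 2*9*x - 1 = 0
x* = 1/(2*9) = 1/18 = 0.0556 (rounded; the exact value 1/18 is used below)
Check constraint: 3*0.0556 = 0.1668 >= -4 -- satisfied.
Step 2: Compute optimal value.
f(x*) = 9*(1/18)^2 - 1*(1/18) = -0.0278


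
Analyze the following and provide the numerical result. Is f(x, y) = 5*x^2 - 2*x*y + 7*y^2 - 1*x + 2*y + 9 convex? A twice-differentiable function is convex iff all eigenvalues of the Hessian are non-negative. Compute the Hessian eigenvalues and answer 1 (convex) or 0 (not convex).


The Hessian of f(x,y) = 5*x^2 - 2*x*y + 7*y^2 - 1*x + 2*y + 9 is:
H = [[10, -2], [-2, 14]]
Trace = 10 + 14 = 24
Determinant = 10*14 - (-2)^2 = 136
Discriminant = (24)^2 - 4*136 = 32.0
Eigenvalues: lambda_1 = 9.1716, lambda_2 = 14.8284
The function is convex.

1


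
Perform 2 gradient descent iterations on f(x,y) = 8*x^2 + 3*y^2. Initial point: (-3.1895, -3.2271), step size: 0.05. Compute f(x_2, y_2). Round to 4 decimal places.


Gradient descent on f(x,y) = 8*x^2 + 3*y^2.
Starting point: (-3.1895, -3.2271), alpha = 0.05
Step 1: grad_x = 2*8*-3.1895 = -51.032, grad_y = 2*3*-3.2271 = -19.3626
  x_1 = -3.1895 - 0.05*-51.032 = -0.6379
  y_1 = -3.2271 - 0.05*-19.3626 = -2.259
Step 2: grad_x = 2*8*-0.6379 = -10.2064, grad_y = 2*3*-2.259 = -13.5538
  x_2 = -0.6379 - 0.05*-10.2064 = -0.1276
  y_2 = -2.259 - 0.05*-13.5538 = -1.5813
f(-0.1276, -1.5813) = 8*(-0.1276)^2 + 3*(-1.5813)^2 = 7.6315


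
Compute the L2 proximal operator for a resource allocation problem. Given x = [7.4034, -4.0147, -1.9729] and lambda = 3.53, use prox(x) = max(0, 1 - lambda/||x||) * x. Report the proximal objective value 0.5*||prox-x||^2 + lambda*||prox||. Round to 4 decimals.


Step 1: Compute ||x||.
||x|| = 8.6499
Step 2: Compute scaling factor.
scale = max(0, 1 - 3.53/8.6499) = 0.5919
Step 3: prox(x) = [4.3821, -2.3763, -1.1678]
||prox(x)|| = 5.1199
Step 4: Proximal objective.
0.5*||prox-x||^2 = 6.2305
lambda*||prox|| = 18.0732
Total = 24.3036


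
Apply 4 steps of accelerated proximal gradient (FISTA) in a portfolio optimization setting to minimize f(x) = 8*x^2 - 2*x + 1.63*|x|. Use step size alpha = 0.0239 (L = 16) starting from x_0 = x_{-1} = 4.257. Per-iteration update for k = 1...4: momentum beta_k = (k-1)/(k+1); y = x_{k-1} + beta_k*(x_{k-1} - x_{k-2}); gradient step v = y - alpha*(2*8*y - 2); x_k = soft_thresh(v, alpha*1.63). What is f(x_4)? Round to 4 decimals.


FISTA on f(x) = 8*x^2 - 2*x + 1.63*|x|
L = 16, alpha = 0.0239
Iteration 1: beta = 0.0, y = 4.257 + 0.0*(4.257 - 4.257) = 4.257
  grad(y) = 66.112, v = y - alpha*grad = 2.6769
  prox(v) = soft_thresh(2.6769, 0.039) = 2.638
Iteration 2: beta = 0.3333, y = 2.638 + 0.3333*(2.638 - 4.257) = 2.0983
  grad(y) = 31.5726, v = y - alpha*grad = 1.3437
  prox(v) = soft_thresh(1.3437, 0.039) = 1.3047
Iteration 3: beta = 0.5, y = 1.3047 + 0.5*(1.3047 - 2.638) = 0.6381
  grad(y) = 8.2102, v = y - alpha*grad = 0.4419
  prox(v) = soft_thresh(0.4419, 0.039) = 0.403
Iteration 4: beta = 0.6, y = 0.403 + 0.6*(0.403 - 1.3047) = -0.1381
  grad(y) = -4.2099, v = y - alpha*grad = -0.0375
  prox(v) = soft_thresh(-0.0375, 0.039) = 0.0
f(x_4) = 8*0.0^2 - 2*0.0 + 1.63*|0.0| = 0.0


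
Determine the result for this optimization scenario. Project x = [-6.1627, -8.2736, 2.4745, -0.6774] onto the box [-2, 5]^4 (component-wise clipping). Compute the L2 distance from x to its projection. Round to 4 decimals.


Project each component onto [-2, 5].
clip(-6.1627) = -2.0, clip(-8.2736) = -2.0, clip(2.4745) = 2.4745, clip(-0.6774) = -0.6774
Projection = [-2.0, -2.0, 2.4745, -0.6774]
Squared diffs: [17.3281, 39.3581, 0.0, 0.0]
Distance = sqrt(56.6862) = 7.529


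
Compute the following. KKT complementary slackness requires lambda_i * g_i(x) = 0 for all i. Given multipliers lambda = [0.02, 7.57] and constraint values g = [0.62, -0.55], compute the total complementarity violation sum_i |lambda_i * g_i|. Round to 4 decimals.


KKT complementary slackness check:
lambda_1 * g_1 = 0.02 * 0.62 = 0.0124
lambda_2 * g_2 = 7.57 * -0.55 = -4.1635
Total violation = 0.0124 + 4.1635 = 4.1759


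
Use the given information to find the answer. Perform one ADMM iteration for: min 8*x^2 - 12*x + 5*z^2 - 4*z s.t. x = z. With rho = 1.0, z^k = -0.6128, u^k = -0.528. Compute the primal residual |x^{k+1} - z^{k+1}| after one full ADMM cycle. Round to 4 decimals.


ADMM iteration with rho = 1.0, z^k = -0.6128, u^k = -0.528
Step 1: x-update.
Minimize 8*x^2 - 12*x + (1.0/2)*(x + 0.6128 - 0.528)^2
FOC: (2*8 + 1.0)*x = 12 + 1.0*(-0.6128 + 0.528)
x^{k+1} = 0.7009
Step 2: z-update.
Minimize 5*z^2 - 4*z + (1.0/2)*(0.7009 - z - 0.528)^2
FOC: (2*5 + 1.0)*z = 4 + 1.0*(0.7009 - 0.528)
z^{k+1} = 0.3794
Step 3: u-update.
u^{k+1} = -0.528 + 0.7009 - 0.3794 = -0.2065
Step 4: Primal residual = |0.7009 - 0.3794| = 0.3215


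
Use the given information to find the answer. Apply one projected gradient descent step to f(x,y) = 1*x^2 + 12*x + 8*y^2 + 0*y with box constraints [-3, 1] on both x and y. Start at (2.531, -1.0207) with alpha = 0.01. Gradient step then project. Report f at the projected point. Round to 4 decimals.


Step 1: Compute gradient at (2.531, -1.0207).
grad_x = 2*1*2.531 + 12 = 17.062
grad_y = 2*8*-1.0207 + 0 = -16.3312
Step 2: Gradient step.
x_raw = 2.531 - 0.01*17.062 = 2.3604
y_raw = -1.0207 - 0.01*-16.3312 = -0.8574
Step 3: Project onto [-3, 1].
x_proj = clip(2.3604) = 1.0
y_proj = clip(-0.8574) = -0.8574
Step 4: Evaluate f.
f(1.0, -0.8574) = 18.8809


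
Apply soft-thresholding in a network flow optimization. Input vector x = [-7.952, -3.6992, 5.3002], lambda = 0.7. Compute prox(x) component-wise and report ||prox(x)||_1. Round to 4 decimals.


Soft-thresholding with lambda = 0.7:
prox(-7.952) = sign(-7.952)*max(|-7.952| - 0.7, 0) = -7.252
prox(-3.6992) = sign(-3.6992)*max(|-3.6992| - 0.7, 0) = -2.9992
prox(5.3002) = sign(5.3002)*max(|5.3002| - 0.7, 0) = 4.6002
prox(x) = [-7.252, -2.9992, 4.6002]
||prox(x)||_1 = 7.252 + 2.9992 + 4.6002 = 14.8514


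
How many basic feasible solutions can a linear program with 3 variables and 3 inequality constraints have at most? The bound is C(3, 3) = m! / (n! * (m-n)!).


Each vertex corresponds to some choice of n active constraints out of m, so the number of vertices is at most C(m, n) = m! / (n!(m-n)!).
m = 3, n = 3
Numerator: 3 * 2 * 1
Denominator: 3! = 6
C(3, 3) = 1


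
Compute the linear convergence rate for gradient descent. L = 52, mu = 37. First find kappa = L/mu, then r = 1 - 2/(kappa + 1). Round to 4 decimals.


Step 1: Compute the condition number.
kappa = L/mu = 52/37 = 1.4054
Step 2: Compute the convergence rate.
r = 1 - 2/(kappa + 1) = 1 - 2*mu/(L + mu) = (L - mu)/(L + mu) = 15/89 = 0.1685


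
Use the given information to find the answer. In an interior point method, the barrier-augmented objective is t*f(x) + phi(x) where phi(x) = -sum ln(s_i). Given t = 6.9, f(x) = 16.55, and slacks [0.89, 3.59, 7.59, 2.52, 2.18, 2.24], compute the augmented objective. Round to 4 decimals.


Step 1: Compute log-barrier.
ln values: [-0.1165, 1.2782, 2.0268, 0.9243, 0.7793, 0.8065]
phi = -(-0.1165 + 1.2782 + 2.0268 + 0.9243 + 0.7793 + 0.8065) = -5.6985
Step 2: Compute augmented objective.
t*f(x) = 6.9*16.55 = 114.195
Total = 114.195 - 5.6985 = 108.4965


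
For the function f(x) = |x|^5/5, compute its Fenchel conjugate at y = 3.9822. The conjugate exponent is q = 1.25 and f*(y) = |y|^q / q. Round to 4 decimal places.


The conjugate exponent q satisfies 1/p + 1/q = 1.
p = 5, so q = 5/(5 - 1) = 1.25
|y|^q = 3.9822^1.25 = 5.6254
f*(3.9822) = 5.6254 / 1.25 = 4.5003


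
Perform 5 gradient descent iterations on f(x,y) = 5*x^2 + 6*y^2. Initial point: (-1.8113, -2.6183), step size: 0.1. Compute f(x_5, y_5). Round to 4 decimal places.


Gradient descent on f(x,y) = 5*x^2 + 6*y^2.
Starting point: (-1.8113, -2.6183), alpha = 0.1
Step 1: grad_x = 2*5*-1.8113 = -18.113, grad_y = 2*6*-2.6183 = -31.4196
  x_1 = -1.8113 - 0.1*-18.113 = 0.0
  y_1 = -2.6183 - 0.1*-31.4196 = 0.5237
Step 2: grad_x = 2*5*0.0 = 0.0, grad_y = 2*6*0.5237 = 6.2839
  x_2 = 0.0 - 0.1*0.0 = 0.0
  y_2 = 0.5237 - 0.1*6.2839 = -0.1047
Step 3: grad_x = 2*5*0.0 = 0.0, grad_y = 2*6*-0.1047 = -1.2568
  x_3 = 0.0 - 0.1*0.0 = 0.0
  y_3 = -0.1047 - 0.1*-1.2568 = 0.0209
Step 4: grad_x = 2*5*0.0 = 0.0, grad_y = 2*6*0.0209 = 0.2514
  x_4 = 0.0 - 0.1*0.0 = 0.0
  y_4 = 0.0209 - 0.1*0.2514 = -0.0042
Step 5: grad_x = 2*5*0.0 = 0.0, grad_y = 2*6*-0.0042 = -0.0503
  x_5 = 0.0 - 0.1*0.0 = 0.0
  y_5 = -0.0042 - 0.1*-0.0503 = 0.0008
f(0.0, 0.0008) = 5*0.0^2 + 6*0.0008^2 = 0.0


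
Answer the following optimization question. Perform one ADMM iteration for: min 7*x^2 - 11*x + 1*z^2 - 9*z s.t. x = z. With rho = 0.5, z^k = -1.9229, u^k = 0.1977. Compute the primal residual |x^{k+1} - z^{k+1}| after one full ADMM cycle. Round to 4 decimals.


ADMM iteration with rho = 0.5, z^k = -1.9229, u^k = 0.1977
Step 1: x-update.
Minimize 7*x^2 - 11*x + (0.5/2)*(x + 1.9229 + 0.1977)^2
FOC: (2*7 + 0.5)*x = 11 + 0.5*(-1.9229 - 0.1977)
x^{k+1} = 0.6855
Step 2: z-update.
Minimize 1*z^2 - 9*z + (0.5/2)*(0.6855 - z + 0.1977)^2
FOC: (2*1 + 0.5)*z = 9 + 0.5*(0.6855 + 0.1977)
z^{k+1} = 3.7766
Step 3: u-update.
u^{k+1} = 0.1977 + 0.6855 - 3.7766 = -2.8934
Step 4: Primal residual = |0.6855 - 3.7766| = 3.0911


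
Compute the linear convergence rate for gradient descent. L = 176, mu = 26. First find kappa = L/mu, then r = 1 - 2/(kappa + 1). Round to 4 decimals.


Step 1: Compute the condition number.
kappa = L/mu = 176/26 = 6.7692
Step 2: Compute the convergence rate.
r = 1 - 2/(kappa + 1) = 1 - 2*mu/(L + mu) = (L - mu)/(L + mu) = 150/202 = 0.7426
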